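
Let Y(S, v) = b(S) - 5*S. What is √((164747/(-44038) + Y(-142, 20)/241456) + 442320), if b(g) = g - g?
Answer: √781419258507316342366266/1329154916 ≈ 665.07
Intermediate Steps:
b(g) = 0
Y(S, v) = -5*S (Y(S, v) = 0 - 5*S = -5*S)
√((164747/(-44038) + Y(-142, 20)/241456) + 442320) = √((164747/(-44038) - 5*(-142)/241456) + 442320) = √((164747*(-1/44038) + 710*(1/241456)) + 442320) = √((-164747/44038 + 355/120728) + 442320) = √(-9936971163/2658309832 + 442320) = √(1175813667919077/2658309832) = √781419258507316342366266/1329154916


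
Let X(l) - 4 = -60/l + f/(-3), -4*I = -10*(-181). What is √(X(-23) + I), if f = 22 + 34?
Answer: I*√8847042/138 ≈ 21.554*I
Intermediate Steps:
f = 56
I = -905/2 (I = -(-5)*(-181)/2 = -¼*1810 = -905/2 ≈ -452.50)
X(l) = -44/3 - 60/l (X(l) = 4 + (-60/l + 56/(-3)) = 4 + (-60/l + 56*(-⅓)) = 4 + (-60/l - 56/3) = 4 + (-56/3 - 60/l) = -44/3 - 60/l)
√(X(-23) + I) = √((-44/3 - 60/(-23)) - 905/2) = √((-44/3 - 60*(-1/23)) - 905/2) = √((-44/3 + 60/23) - 905/2) = √(-832/69 - 905/2) = √(-64109/138) = I*√8847042/138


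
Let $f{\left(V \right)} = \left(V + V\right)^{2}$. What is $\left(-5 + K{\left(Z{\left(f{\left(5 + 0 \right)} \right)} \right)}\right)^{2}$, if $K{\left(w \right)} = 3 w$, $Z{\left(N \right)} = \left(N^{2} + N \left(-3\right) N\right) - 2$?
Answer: $3601320121$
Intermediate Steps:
$f{\left(V \right)} = 4 V^{2}$ ($f{\left(V \right)} = \left(2 V\right)^{2} = 4 V^{2}$)
$Z{\left(N \right)} = -2 - 2 N^{2}$ ($Z{\left(N \right)} = \left(N^{2} + - 3 N N\right) - 2 = \left(N^{2} - 3 N^{2}\right) - 2 = - 2 N^{2} - 2 = -2 - 2 N^{2}$)
$\left(-5 + K{\left(Z{\left(f{\left(5 + 0 \right)} \right)} \right)}\right)^{2} = \left(-5 + 3 \left(-2 - 2 \left(4 \left(5 + 0\right)^{2}\right)^{2}\right)\right)^{2} = \left(-5 + 3 \left(-2 - 2 \left(4 \cdot 5^{2}\right)^{2}\right)\right)^{2} = \left(-5 + 3 \left(-2 - 2 \left(4 \cdot 25\right)^{2}\right)\right)^{2} = \left(-5 + 3 \left(-2 - 2 \cdot 100^{2}\right)\right)^{2} = \left(-5 + 3 \left(-2 - 20000\right)\right)^{2} = \left(-5 + 3 \left(-20002\right)\right)^{2} = \left(-5 - 60006\right)^{2} = \left(-60011\right)^{2} = 3601320121$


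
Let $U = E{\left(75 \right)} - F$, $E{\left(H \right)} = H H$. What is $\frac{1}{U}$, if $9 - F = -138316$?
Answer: $- \frac{1}{132700} \approx -7.5358 \cdot 10^{-6}$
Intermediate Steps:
$E{\left(H \right)} = H^{2}$
$F = 138325$ ($F = 9 - -138316 = 9 + 138316 = 138325$)
$U = -132700$ ($U = 75^{2} - 138325 = 5625 - 138325 = -132700$)
$\frac{1}{U} = \frac{1}{-132700} = - \frac{1}{132700}$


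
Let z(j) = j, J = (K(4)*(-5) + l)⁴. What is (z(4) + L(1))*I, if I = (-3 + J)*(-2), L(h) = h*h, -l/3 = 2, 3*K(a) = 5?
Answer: -34185580/81 ≈ -4.2204e+5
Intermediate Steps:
K(a) = 5/3 (K(a) = (⅓)*5 = 5/3)
l = -6 (l = -3*2 = -6)
L(h) = h²
J = 3418801/81 (J = ((5/3)*(-5) - 6)⁴ = (-25/3 - 6)⁴ = (-43/3)⁴ = 3418801/81 ≈ 42207.)
I = -6837116/81 (I = (-3 + 3418801/81)*(-2) = (3418558/81)*(-2) = -6837116/81 ≈ -84409.)
(z(4) + L(1))*I = (4 + 1²)*(-6837116/81) = (4 + 1)*(-6837116/81) = 5*(-6837116/81) = -34185580/81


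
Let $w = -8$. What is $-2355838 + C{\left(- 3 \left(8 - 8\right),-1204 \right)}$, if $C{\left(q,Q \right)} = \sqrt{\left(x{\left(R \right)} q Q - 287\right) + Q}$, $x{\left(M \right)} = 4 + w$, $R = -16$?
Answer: $-2355838 + i \sqrt{1491} \approx -2.3558 \cdot 10^{6} + 38.613 i$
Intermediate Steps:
$x{\left(M \right)} = -4$ ($x{\left(M \right)} = 4 - 8 = -4$)
$C{\left(q,Q \right)} = \sqrt{-287 + Q - 4 Q q}$ ($C{\left(q,Q \right)} = \sqrt{\left(- 4 q Q - 287\right) + Q} = \sqrt{\left(- 4 Q q - 287\right) + Q} = \sqrt{\left(-287 - 4 Q q\right) + Q} = \sqrt{-287 + Q - 4 Q q}$)
$-2355838 + C{\left(- 3 \left(8 - 8\right),-1204 \right)} = -2355838 + \sqrt{-287 - 1204 - - 4816 \left(- 3 \left(8 - 8\right)\right)} = -2355838 + \sqrt{-287 - 1204 - - 4816 \left(\left(-3\right) 0\right)} = -2355838 + \sqrt{-287 - 1204 - \left(-4816\right) 0} = -2355838 + \sqrt{-287 - 1204 + 0} = -2355838 + \sqrt{-1491} = -2355838 + i \sqrt{1491}$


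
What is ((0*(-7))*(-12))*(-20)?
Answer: 0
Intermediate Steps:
((0*(-7))*(-12))*(-20) = (0*(-12))*(-20) = 0*(-20) = 0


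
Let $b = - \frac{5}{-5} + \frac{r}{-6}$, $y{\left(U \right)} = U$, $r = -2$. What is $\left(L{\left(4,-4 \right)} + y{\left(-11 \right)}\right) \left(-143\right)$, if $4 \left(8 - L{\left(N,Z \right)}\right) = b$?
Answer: $\frac{1430}{3} \approx 476.67$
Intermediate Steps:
$b = \frac{4}{3}$ ($b = - \frac{5}{-5} - \frac{2}{-6} = \left(-5\right) \left(- \frac{1}{5}\right) - - \frac{1}{3} = 1 + \frac{1}{3} = \frac{4}{3} \approx 1.3333$)
$L{\left(N,Z \right)} = \frac{23}{3}$ ($L{\left(N,Z \right)} = 8 - \frac{1}{3} = \frac{23}{3}$)
$\left(L{\left(4,-4 \right)} + y{\left(-11 \right)}\right) \left(-143\right) = \left(\frac{23}{3} - 11\right) \left(-143\right) = \left(- \frac{10}{3}\right) \left(-143\right) = \frac{1430}{3}$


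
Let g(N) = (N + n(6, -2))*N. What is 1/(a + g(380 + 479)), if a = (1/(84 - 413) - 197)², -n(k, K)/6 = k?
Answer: 108241/80722587233 ≈ 1.3409e-6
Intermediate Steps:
n(k, K) = -6*k
g(N) = N*(-36 + N) (g(N) = (N - 6*6)*N = (N - 36)*N = (-36 + N)*N = N*(-36 + N))
a = 4200854596/108241 (a = (1/(-329) - 197)² = (-1/329 - 197)² = (-64814/329)² = 4200854596/108241 ≈ 38810.)
1/(a + g(380 + 479)) = 1/(4200854596/108241 + (380 + 479)*(-36 + (380 + 479))) = 1/(4200854596/108241 + 859*(-36 + 859)) = 1/(4200854596/108241 + 859*823) = 1/(4200854596/108241 + 706957) = 1/(80722587233/108241) = 108241/80722587233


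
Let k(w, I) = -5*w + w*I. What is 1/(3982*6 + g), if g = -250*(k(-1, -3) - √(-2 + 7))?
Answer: 5473/119736791 - 125*√5/239473582 ≈ 4.4541e-5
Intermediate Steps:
k(w, I) = -5*w + I*w
g = -2000 + 250*√5 (g = -250*(-(-5 - 3) - √(-2 + 7)) = -250*(-1*(-8) - √5) = -250*(8 - √5) = -2000 + 250*√5 ≈ -1441.0)
1/(3982*6 + g) = 1/(3982*6 + (-2000 + 250*√5)) = 1/(23892 + (-2000 + 250*√5)) = 1/(21892 + 250*√5)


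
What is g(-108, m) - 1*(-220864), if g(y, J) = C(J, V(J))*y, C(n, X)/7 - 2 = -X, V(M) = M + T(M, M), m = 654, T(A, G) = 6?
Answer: 718312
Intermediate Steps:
V(M) = 6 + M (V(M) = M + 6 = 6 + M)
C(n, X) = 14 - 7*X (C(n, X) = 14 + 7*(-X) = 14 - 7*X)
g(y, J) = y*(-28 - 7*J) (g(y, J) = (14 - 7*(6 + J))*y = (14 + (-42 - 7*J))*y = (-28 - 7*J)*y = y*(-28 - 7*J))
g(-108, m) - 1*(-220864) = -7*(-108)*(4 + 654) - 1*(-220864) = -7*(-108)*658 + 220864 = 497448 + 220864 = 718312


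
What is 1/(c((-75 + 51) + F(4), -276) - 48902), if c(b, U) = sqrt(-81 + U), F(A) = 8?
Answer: -6986/341629423 - I*sqrt(357)/2391405961 ≈ -2.0449e-5 - 7.901e-9*I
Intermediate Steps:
1/(c((-75 + 51) + F(4), -276) - 48902) = 1/(sqrt(-81 - 276) - 48902) = 1/(sqrt(-357) - 48902) = 1/(I*sqrt(357) - 48902) = 1/(-48902 + I*sqrt(357))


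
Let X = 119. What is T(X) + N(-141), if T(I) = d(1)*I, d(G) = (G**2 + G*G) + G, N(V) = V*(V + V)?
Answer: 40119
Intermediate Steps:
N(V) = 2*V**2 (N(V) = V*(2*V) = 2*V**2)
d(G) = G + 2*G**2 (d(G) = (G**2 + G**2) + G = 2*G**2 + G = G + 2*G**2)
T(I) = 3*I (T(I) = (1*(1 + 2*1))*I = (1*(1 + 2))*I = (1*3)*I = 3*I)
T(X) + N(-141) = 3*119 + 2*(-141)**2 = 357 + 2*19881 = 357 + 39762 = 40119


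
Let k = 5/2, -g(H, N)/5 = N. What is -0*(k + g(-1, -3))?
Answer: 0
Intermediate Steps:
g(H, N) = -5*N
k = 5/2 (k = 5*(½) = 5/2 ≈ 2.5000)
-0*(k + g(-1, -3)) = -0*(5/2 - 5*(-3)) = -0*(5/2 + 15) = -0*35/2 = -5576*0 = 0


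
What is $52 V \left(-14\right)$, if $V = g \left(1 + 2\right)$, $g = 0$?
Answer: $0$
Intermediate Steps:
$V = 0$ ($V = 0 \left(1 + 2\right) = 0 \cdot 3 = 0$)
$52 V \left(-14\right) = 52 \cdot 0 \left(-14\right) = 0 \left(-14\right) = 0$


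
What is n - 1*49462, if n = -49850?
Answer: -99312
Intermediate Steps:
n - 1*49462 = -49850 - 1*49462 = -49850 - 49462 = -99312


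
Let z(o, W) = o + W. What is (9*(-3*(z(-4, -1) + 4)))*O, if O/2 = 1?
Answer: 54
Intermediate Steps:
z(o, W) = W + o
O = 2 (O = 2*1 = 2)
(9*(-3*(z(-4, -1) + 4)))*O = (9*(-3*((-1 - 4) + 4)))*2 = (9*(-3*(-5 + 4)))*2 = (9*(-3*(-1)))*2 = (9*3)*2 = 27*2 = 54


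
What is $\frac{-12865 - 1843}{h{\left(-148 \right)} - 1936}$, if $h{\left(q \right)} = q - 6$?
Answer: $\frac{7354}{1045} \approx 7.0373$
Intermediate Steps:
$h{\left(q \right)} = -6 + q$ ($h{\left(q \right)} = q - 6 = -6 + q$)
$\frac{-12865 - 1843}{h{\left(-148 \right)} - 1936} = \frac{-12865 - 1843}{\left(-6 - 148\right) - 1936} = - \frac{14708}{-154 - 1936} = - \frac{14708}{-2090} = \left(-14708\right) \left(- \frac{1}{2090}\right) = \frac{7354}{1045}$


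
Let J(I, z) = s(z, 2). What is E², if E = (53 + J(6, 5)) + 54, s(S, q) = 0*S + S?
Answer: 12544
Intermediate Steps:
s(S, q) = S (s(S, q) = 0 + S = S)
J(I, z) = z
E = 112 (E = (53 + 5) + 54 = 58 + 54 = 112)
E² = 112² = 12544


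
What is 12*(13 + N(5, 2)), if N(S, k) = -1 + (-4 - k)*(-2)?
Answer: 288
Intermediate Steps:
N(S, k) = 7 + 2*k (N(S, k) = -1 + (8 + 2*k) = 7 + 2*k)
12*(13 + N(5, 2)) = 12*(13 + (7 + 2*2)) = 12*(13 + (7 + 4)) = 12*(13 + 11) = 12*24 = 288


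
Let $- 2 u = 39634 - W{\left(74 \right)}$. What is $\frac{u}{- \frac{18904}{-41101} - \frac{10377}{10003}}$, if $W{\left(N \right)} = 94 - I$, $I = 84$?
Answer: $\frac{8145372999036}{237408365} \approx 34310.0$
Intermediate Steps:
$W{\left(N \right)} = 10$ ($W{\left(N \right)} = 94 - 84 = 10$)
$u = -19812$ ($u = - \frac{39634 - 10}{2} = \left(- \frac{1}{2}\right) 39624 = -19812$)
$\frac{u}{- \frac{18904}{-41101} - \frac{10377}{10003}} = - \frac{19812}{- \frac{18904}{-41101} - \frac{10377}{10003}} = - \frac{19812}{\left(-18904\right) \left(- \frac{1}{41101}\right) - \frac{10377}{10003}} = - \frac{19812}{\frac{18904}{41101} - \frac{10377}{10003}} = - \frac{19812}{- \frac{237408365}{411133303}} = \left(-19812\right) \left(- \frac{411133303}{237408365}\right) = \frac{8145372999036}{237408365}$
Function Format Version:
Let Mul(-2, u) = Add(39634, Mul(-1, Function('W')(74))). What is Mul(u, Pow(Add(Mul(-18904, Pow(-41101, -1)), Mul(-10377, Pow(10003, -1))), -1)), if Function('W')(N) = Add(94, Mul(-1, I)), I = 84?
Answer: Rational(8145372999036, 237408365) ≈ 34310.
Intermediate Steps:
Function('W')(N) = 10 (Function('W')(N) = Add(94, Mul(-1, 84)) = Add(94, -84) = 10)
u = -19812 (u = Mul(Rational(-1, 2), Add(39634, Mul(-1, 10))) = Mul(Rational(-1, 2), Add(39634, -10)) = Mul(Rational(-1, 2), 39624) = -19812)
Mul(u, Pow(Add(Mul(-18904, Pow(-41101, -1)), Mul(-10377, Pow(10003, -1))), -1)) = Mul(-19812, Pow(Add(Mul(-18904, Pow(-41101, -1)), Mul(-10377, Pow(10003, -1))), -1)) = Mul(-19812, Pow(Add(Mul(-18904, Rational(-1, 41101)), Mul(-10377, Rational(1, 10003))), -1)) = Mul(-19812, Pow(Add(Rational(18904, 41101), Rational(-10377, 10003)), -1)) = Mul(-19812, Pow(Rational(-237408365, 411133303), -1)) = Mul(-19812, Rational(-411133303, 237408365)) = Rational(8145372999036, 237408365)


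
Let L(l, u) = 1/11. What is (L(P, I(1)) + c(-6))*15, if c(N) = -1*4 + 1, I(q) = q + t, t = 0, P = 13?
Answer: -480/11 ≈ -43.636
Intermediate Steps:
I(q) = q (I(q) = q + 0 = q)
L(l, u) = 1/11
c(N) = -3 (c(N) = -4 + 1 = -3)
(L(P, I(1)) + c(-6))*15 = (1/11 - 3)*15 = -32/11*15 = -480/11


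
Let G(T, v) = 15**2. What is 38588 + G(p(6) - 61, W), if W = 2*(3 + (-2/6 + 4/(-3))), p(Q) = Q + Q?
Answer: 38813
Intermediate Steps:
p(Q) = 2*Q
W = 8/3 (W = 2*(3 + (-2*1/6 + 4*(-1/3))) = 2*(3 + (-1/3 - 4/3)) = 2*(3 - 5/3) = 2*(4/3) = 8/3 ≈ 2.6667)
G(T, v) = 225
38588 + G(p(6) - 61, W) = 38588 + 225 = 38813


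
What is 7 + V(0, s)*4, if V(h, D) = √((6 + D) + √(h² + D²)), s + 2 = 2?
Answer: 7 + 4*√6 ≈ 16.798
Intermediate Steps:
s = 0 (s = -2 + 2 = 0)
V(h, D) = √(6 + D + √(D² + h²)) (V(h, D) = √((6 + D) + √(D² + h²)) = √(6 + D + √(D² + h²)))
7 + V(0, s)*4 = 7 + √(6 + 0 + √(0² + 0²))*4 = 7 + √(6 + 0 + √(0 + 0))*4 = 7 + √(6 + 0 + √0)*4 = 7 + √(6 + 0 + 0)*4 = 7 + √6*4 = 7 + 4*√6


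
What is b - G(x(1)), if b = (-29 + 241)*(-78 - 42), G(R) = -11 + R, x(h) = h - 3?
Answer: -25427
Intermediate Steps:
x(h) = -3 + h
b = -25440 (b = 212*(-120) = -25440)
b - G(x(1)) = -25440 - (-11 + (-3 + 1)) = -25440 - (-11 - 2) = -25440 - 1*(-13) = -25440 + 13 = -25427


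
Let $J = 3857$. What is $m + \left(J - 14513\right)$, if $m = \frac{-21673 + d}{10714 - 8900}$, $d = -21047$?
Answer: $- \frac{9686352}{907} \approx -10680.0$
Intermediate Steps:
$m = - \frac{21360}{907}$ ($m = \frac{-21673 - 21047}{10714 - 8900} = - \frac{42720}{1814} = \left(-42720\right) \frac{1}{1814} = - \frac{21360}{907} \approx -23.55$)
$m + \left(J - 14513\right) = - \frac{21360}{907} + \left(3857 - 14513\right) = - \frac{21360}{907} - 10656 = - \frac{9686352}{907}$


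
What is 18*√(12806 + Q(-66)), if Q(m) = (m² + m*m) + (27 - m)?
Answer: 18*√21611 ≈ 2646.1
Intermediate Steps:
Q(m) = 27 - m + 2*m² (Q(m) = (m² + m²) + (27 - m) = 2*m² + (27 - m) = 27 - m + 2*m²)
18*√(12806 + Q(-66)) = 18*√(12806 + (27 - 1*(-66) + 2*(-66)²)) = 18*√(12806 + (27 + 66 + 2*4356)) = 18*√(12806 + (27 + 66 + 8712)) = 18*√(12806 + 8805) = 18*√21611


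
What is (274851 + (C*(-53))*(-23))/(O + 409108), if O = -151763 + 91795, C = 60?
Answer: 115997/116380 ≈ 0.99671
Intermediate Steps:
O = -59968
(274851 + (C*(-53))*(-23))/(O + 409108) = (274851 + (60*(-53))*(-23))/(-59968 + 409108) = (274851 - 3180*(-23))/349140 = (274851 + 73140)*(1/349140) = 347991*(1/349140) = 115997/116380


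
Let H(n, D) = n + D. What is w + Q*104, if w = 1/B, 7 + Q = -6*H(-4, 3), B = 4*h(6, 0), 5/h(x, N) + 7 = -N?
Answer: -2087/20 ≈ -104.35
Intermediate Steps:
h(x, N) = 5/(-7 - N)
H(n, D) = D + n
B = -20/7 (B = 4*(-5/(7 + 0)) = 4*(-5/7) = -20/7 ≈ -2.8571)
Q = -1 (Q = -7 - 6*(3 - 4) = -7 - 6*(-1) = -7 + 6 = -1)
w = -7/20 (w = 1/(-20/7) = -7/20 ≈ -0.35000)
w + Q*104 = -7/20 - 1*104 = -7/20 - 104 = -2087/20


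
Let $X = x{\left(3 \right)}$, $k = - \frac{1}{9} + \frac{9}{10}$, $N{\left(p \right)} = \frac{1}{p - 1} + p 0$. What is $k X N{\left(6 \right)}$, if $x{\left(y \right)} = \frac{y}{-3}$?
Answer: $- \frac{71}{450} \approx -0.15778$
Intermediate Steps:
$x{\left(y \right)} = - \frac{y}{3}$ ($x{\left(y \right)} = y \left(- \frac{1}{3}\right) = - \frac{y}{3}$)
$N{\left(p \right)} = \frac{1}{-1 + p}$ ($N{\left(p \right)} = \frac{1}{-1 + p} + 0 = \frac{1}{-1 + p}$)
$k = \frac{71}{90}$ ($k = \left(-1\right) \frac{1}{9} + 9 \cdot \frac{1}{10} = - \frac{1}{9} + \frac{9}{10} = \frac{71}{90} \approx 0.78889$)
$X = -1$ ($X = \left(- \frac{1}{3}\right) 3 = -1$)
$k X N{\left(6 \right)} = \frac{\frac{71}{90} \left(-1\right)}{-1 + 6} = - \frac{71}{90 \cdot 5} = \left(- \frac{71}{90}\right) \frac{1}{5} = - \frac{71}{450}$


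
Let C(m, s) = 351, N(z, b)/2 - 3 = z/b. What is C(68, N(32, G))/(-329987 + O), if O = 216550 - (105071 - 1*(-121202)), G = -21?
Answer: -351/339710 ≈ -0.0010332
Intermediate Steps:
N(z, b) = 6 + 2*z/b (N(z, b) = 6 + 2*(z/b) = 6 + 2*z/b)
O = -9723 (O = 216550 - (105071 + 121202) = 216550 - 1*226273 = 216550 - 226273 = -9723)
C(68, N(32, G))/(-329987 + O) = 351/(-329987 - 9723) = 351/(-339710) = 351*(-1/339710) = -351/339710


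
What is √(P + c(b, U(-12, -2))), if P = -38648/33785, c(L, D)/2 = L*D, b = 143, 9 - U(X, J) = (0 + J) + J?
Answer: √4242516981870/33785 ≈ 60.966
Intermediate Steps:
U(X, J) = 9 - 2*J (U(X, J) = 9 - ((0 + J) + J) = 9 - (J + J) = 9 - 2*J)
c(L, D) = 2*D*L (c(L, D) = 2*(L*D) = 2*(D*L) = 2*D*L)
P = -38648/33785 (P = -38648*1/33785 = -38648/33785 ≈ -1.1439)
√(P + c(b, U(-12, -2))) = √(-38648/33785 + 2*(9 - 2*(-2))*143) = √(-38648/33785 + 2*(9 + 4)*143) = √(-38648/33785 + 2*13*143) = √(-38648/33785 + 3718) = √(125573982/33785) = √4242516981870/33785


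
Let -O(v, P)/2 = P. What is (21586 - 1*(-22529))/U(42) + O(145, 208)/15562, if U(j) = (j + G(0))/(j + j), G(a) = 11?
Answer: 28833729436/412393 ≈ 69918.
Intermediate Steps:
U(j) = (11 + j)/(2*j) (U(j) = (j + 11)/(j + j) = (11 + j)/((2*j)) = (11 + j)*(1/(2*j)) = (11 + j)/(2*j))
O(v, P) = -2*P
(21586 - 1*(-22529))/U(42) + O(145, 208)/15562 = (21586 - 1*(-22529))/(((1/2)*(11 + 42)/42)) - 2*208/15562 = (21586 + 22529)/(((1/2)*(1/42)*53)) - 416*1/15562 = 44115/(53/84) - 208/7781 = 44115*(84/53) - 208/7781 = 3705660/53 - 208/7781 = 28833729436/412393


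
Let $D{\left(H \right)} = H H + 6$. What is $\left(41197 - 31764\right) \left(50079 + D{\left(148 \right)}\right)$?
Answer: $679072237$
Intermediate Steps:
$D{\left(H \right)} = 6 + H^{2}$ ($D{\left(H \right)} = H^{2} + 6 = 6 + H^{2}$)
$\left(41197 - 31764\right) \left(50079 + D{\left(148 \right)}\right) = \left(41197 - 31764\right) \left(50079 + \left(6 + 148^{2}\right)\right) = 9433 \left(50079 + \left(6 + 21904\right)\right) = 9433 \left(50079 + 21910\right) = 9433 \cdot 71989 = 679072237$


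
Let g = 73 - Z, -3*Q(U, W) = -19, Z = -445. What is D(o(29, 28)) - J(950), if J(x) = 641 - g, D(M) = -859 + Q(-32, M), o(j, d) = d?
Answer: -2927/3 ≈ -975.67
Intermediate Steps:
Q(U, W) = 19/3 (Q(U, W) = -1/3*(-19) = 19/3)
D(M) = -2558/3 (D(M) = -859 + 19/3 = -2558/3)
g = 518 (g = 73 - 1*(-445) = 73 + 445 = 518)
J(x) = 123 (J(x) = 641 - 1*518 = 641 - 518 = 123)
D(o(29, 28)) - J(950) = -2558/3 - 1*123 = -2558/3 - 123 = -2927/3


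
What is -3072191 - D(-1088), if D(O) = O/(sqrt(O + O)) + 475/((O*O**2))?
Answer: -3956716177456677/1287913472 - 4*I*sqrt(34) ≈ -3.0722e+6 - 23.324*I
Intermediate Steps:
D(O) = 475/O**3 + sqrt(2)*sqrt(O)/2 (D(O) = O/(sqrt(2*O)) + 475/(O**3) = O/((sqrt(2)*sqrt(O))) + 475/O**3 = O*(sqrt(2)/(2*sqrt(O))) + 475/O**3 = sqrt(2)*sqrt(O)/2 + 475/O**3 = 475/O**3 + sqrt(2)*sqrt(O)/2)
-3072191 - D(-1088) = -3072191 - (950 + sqrt(2)*(-1088)**(7/2))/(2*(-1088)**3) = -3072191 - (-1)*(950 + sqrt(2)*(-10303307776*I*sqrt(17)))/(2*1287913472) = -3072191 - (-1)*(950 - 10303307776*I*sqrt(34))/(2*1287913472) = -3072191 - (-475/1287913472 + 4*I*sqrt(34)) = -3072191 + (475/1287913472 - 4*I*sqrt(34)) = -3956716177456677/1287913472 - 4*I*sqrt(34)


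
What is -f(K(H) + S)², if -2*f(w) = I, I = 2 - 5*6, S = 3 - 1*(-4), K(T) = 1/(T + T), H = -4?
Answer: -196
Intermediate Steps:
K(T) = 1/(2*T)
S = 7 (S = 3 + 4 = 7)
I = -28 (I = 2 - 30 = -28)
f(w) = 14 (f(w) = -½*(-28) = 14)
-f(K(H) + S)² = -1*14² = -1*196 = -196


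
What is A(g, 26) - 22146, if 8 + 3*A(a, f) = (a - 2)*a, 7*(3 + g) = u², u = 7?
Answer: -22146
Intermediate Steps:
g = 4 (g = -3 + (⅐)*7² = -3 + (⅐)*49 = -3 + 7 = 4)
A(a, f) = -8/3 + a*(-2 + a)/3 (A(a, f) = -8/3 + ((a - 2)*a)/3 = -8/3 + ((-2 + a)*a)/3 = -8/3 + (a*(-2 + a))/3 = -8/3 + a*(-2 + a)/3)
A(g, 26) - 22146 = (-8/3 - ⅔*4 + (⅓)*4²) - 22146 = (-8/3 - 8/3 + (⅓)*16) - 22146 = (-8/3 - 8/3 + 16/3) - 22146 = 0 - 22146 = -22146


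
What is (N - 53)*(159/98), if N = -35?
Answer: -6996/49 ≈ -142.78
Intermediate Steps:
(N - 53)*(159/98) = (-35 - 53)*(159/98) = -13992/98 = -88*159/98 = -6996/49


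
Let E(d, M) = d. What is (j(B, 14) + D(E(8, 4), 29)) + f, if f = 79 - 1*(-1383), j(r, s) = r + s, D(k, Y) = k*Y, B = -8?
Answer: 1700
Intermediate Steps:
D(k, Y) = Y*k
f = 1462 (f = 79 + 1383 = 1462)
(j(B, 14) + D(E(8, 4), 29)) + f = ((-8 + 14) + 29*8) + 1462 = (6 + 232) + 1462 = 238 + 1462 = 1700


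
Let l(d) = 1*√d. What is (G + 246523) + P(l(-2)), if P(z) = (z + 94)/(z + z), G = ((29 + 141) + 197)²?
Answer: 762425/2 - 47*I*√2/2 ≈ 3.8121e+5 - 33.234*I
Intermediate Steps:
G = 134689 (G = (170 + 197)² = 367² = 134689)
l(d) = √d
P(z) = (94 + z)/(2*z) (P(z) = (94 + z)/((2*z)) = (94 + z)*(1/(2*z)) = (94 + z)/(2*z))
(G + 246523) + P(l(-2)) = (134689 + 246523) + (94 + √(-2))/(2*(√(-2))) = 381212 + (94 + I*√2)/(2*((I*√2))) = 381212 + (-I*√2/2)*(94 + I*√2)/2 = 381212 - I*√2*(94 + I*√2)/4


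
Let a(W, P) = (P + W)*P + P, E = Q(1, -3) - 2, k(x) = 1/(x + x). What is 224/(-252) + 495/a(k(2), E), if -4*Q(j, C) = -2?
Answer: 11872/9 ≈ 1319.1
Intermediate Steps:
Q(j, C) = ½ (Q(j, C) = -¼*(-2) = ½)
k(x) = 1/(2*x)
E = -3/2 (E = ½ - 2 = -3/2 ≈ -1.5000)
a(W, P) = P + P*(P + W) (a(W, P) = P*(P + W) + P = P + P*(P + W))
224/(-252) + 495/a(k(2), E) = 224/(-252) + 495/((-3*(1 - 3/2 + (½)/2)/2)) = 224*(-1/252) + 495/((-3*(1 - 3/2 + (½)*(½))/2)) = -8/9 + 495/((-3*(1 - 3/2 + ¼)/2)) = -8/9 + 495/((-3/2*(-¼))) = -8/9 + 495/(3/8) = -8/9 + 495*(8/3) = -8/9 + 1320 = 11872/9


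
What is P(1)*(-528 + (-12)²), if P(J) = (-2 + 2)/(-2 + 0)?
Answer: 0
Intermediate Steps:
P(J) = 0 (P(J) = 0/(-2) = 0*(-½) = 0)
P(1)*(-528 + (-12)²) = 0*(-528 + (-12)²) = 0*(-528 + 144) = 0*(-384) = 0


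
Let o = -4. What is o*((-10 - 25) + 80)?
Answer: -180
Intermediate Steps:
o*((-10 - 25) + 80) = -4*((-10 - 25) + 80) = -4*(-35 + 80) = -4*45 = -180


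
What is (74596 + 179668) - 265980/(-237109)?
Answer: 60288548756/237109 ≈ 2.5427e+5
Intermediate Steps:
(74596 + 179668) - 265980/(-237109) = 254264 - 265980*(-1/237109) = 254264 + 265980/237109 = 60288548756/237109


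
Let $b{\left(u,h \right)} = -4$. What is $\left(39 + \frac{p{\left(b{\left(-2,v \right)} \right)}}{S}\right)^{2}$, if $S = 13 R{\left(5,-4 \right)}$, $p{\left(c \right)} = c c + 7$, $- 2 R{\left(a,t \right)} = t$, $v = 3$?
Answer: $\frac{1075369}{676} \approx 1590.8$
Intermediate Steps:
$R{\left(a,t \right)} = - \frac{t}{2}$
$p{\left(c \right)} = 7 + c^{2}$ ($p{\left(c \right)} = c^{2} + 7 = 7 + c^{2}$)
$S = 26$ ($S = 13 \left(\left(- \frac{1}{2}\right) \left(-4\right)\right) = 13 \cdot 2 = 26$)
$\left(39 + \frac{p{\left(b{\left(-2,v \right)} \right)}}{S}\right)^{2} = \left(39 + \frac{7 + \left(-4\right)^{2}}{26}\right)^{2} = \left(39 + \left(7 + 16\right) \frac{1}{26}\right)^{2} = \left(39 + 23 \cdot \frac{1}{26}\right)^{2} = \left(39 + \frac{23}{26}\right)^{2} = \left(\frac{1037}{26}\right)^{2} = \frac{1075369}{676}$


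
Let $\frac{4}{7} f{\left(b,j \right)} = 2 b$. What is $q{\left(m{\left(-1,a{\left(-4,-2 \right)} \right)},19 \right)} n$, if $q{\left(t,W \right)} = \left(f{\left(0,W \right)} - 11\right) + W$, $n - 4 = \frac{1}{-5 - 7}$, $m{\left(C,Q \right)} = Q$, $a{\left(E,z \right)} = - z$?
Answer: $\frac{94}{3} \approx 31.333$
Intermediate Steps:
$f{\left(b,j \right)} = \frac{7 b}{2}$ ($f{\left(b,j \right)} = \frac{7 \cdot 2 b}{4} = \frac{7 b}{2}$)
$n = \frac{47}{12}$ ($n = 4 + \frac{1}{-5 - 7} = 4 + \frac{1}{-12} = 4 - \frac{1}{12} = \frac{47}{12} \approx 3.9167$)
$q{\left(t,W \right)} = -11 + W$ ($q{\left(t,W \right)} = \left(\frac{7}{2} \cdot 0 - 11\right) + W = \left(0 - 11\right) + W = -11 + W$)
$q{\left(m{\left(-1,a{\left(-4,-2 \right)} \right)},19 \right)} n = \left(-11 + 19\right) \frac{47}{12} = 8 \cdot \frac{47}{12} = \frac{94}{3}$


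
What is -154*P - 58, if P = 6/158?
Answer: -5044/79 ≈ -63.848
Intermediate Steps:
P = 3/79 (P = 6*(1/158) = 3/79 ≈ 0.037975)
-154*P - 58 = -154*3/79 - 58 = -462/79 - 58 = -5044/79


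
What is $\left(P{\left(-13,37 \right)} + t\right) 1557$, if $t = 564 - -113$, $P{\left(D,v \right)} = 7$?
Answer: $1064988$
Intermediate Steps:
$t = 677$ ($t = 564 + 113 = 677$)
$\left(P{\left(-13,37 \right)} + t\right) 1557 = \left(7 + 677\right) 1557 = 684 \cdot 1557 = 1064988$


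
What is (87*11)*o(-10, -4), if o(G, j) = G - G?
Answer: 0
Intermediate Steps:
o(G, j) = 0
(87*11)*o(-10, -4) = (87*11)*0 = 957*0 = 0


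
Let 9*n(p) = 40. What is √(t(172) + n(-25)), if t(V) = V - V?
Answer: 2*√10/3 ≈ 2.1082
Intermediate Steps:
t(V) = 0
n(p) = 40/9 (n(p) = (⅑)*40 = 40/9)
√(t(172) + n(-25)) = √(0 + 40/9) = √(40/9) = 2*√10/3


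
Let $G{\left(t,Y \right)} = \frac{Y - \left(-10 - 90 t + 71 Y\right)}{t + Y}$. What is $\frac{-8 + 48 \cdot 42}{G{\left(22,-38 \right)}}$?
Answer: $- \frac{16064}{2325} \approx -6.9092$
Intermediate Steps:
$G{\left(t,Y \right)} = \frac{10 - 70 Y + 90 t}{Y + t}$ ($G{\left(t,Y \right)} = \frac{Y - \left(-10 - 90 t + 71 Y\right)}{Y + t} = \frac{Y + \left(10 - 71 Y + 90 t\right)}{Y + t} = \frac{10 - 70 Y + 90 t}{Y + t}$)
$\frac{-8 + 48 \cdot 42}{G{\left(22,-38 \right)}} = \frac{-8 + 48 \cdot 42}{10 \frac{1}{-38 + 22} \left(1 - -266 + 9 \cdot 22\right)} = \frac{-8 + 2016}{10 \frac{1}{-16} \left(1 + 266 + 198\right)} = \frac{2008}{10 \left(- \frac{1}{16}\right) 465} = \frac{2008}{- \frac{2325}{8}} = 2008 \left(- \frac{8}{2325}\right) = - \frac{16064}{2325}$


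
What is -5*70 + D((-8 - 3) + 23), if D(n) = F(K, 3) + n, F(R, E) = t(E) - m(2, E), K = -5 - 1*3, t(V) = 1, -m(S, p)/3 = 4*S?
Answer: -313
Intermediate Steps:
m(S, p) = -12*S
K = -8 (K = -5 - 3 = -8)
F(R, E) = 25 (F(R, E) = 1 - (-12)*2 = 1 - 1*(-24) = 1 + 24 = 25)
D(n) = 25 + n
-5*70 + D((-8 - 3) + 23) = -5*70 + (25 + ((-8 - 3) + 23)) = -350 + (25 + (-11 + 23)) = -350 + (25 + 12) = -350 + 37 = -313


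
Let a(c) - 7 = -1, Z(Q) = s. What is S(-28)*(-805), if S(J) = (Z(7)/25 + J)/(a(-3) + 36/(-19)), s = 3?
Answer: 2132123/390 ≈ 5467.0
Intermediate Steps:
Z(Q) = 3
a(c) = 6 (a(c) = 7 - 1 = 6)
S(J) = 19/650 + 19*J/78 (S(J) = (3/25 + J)/(6 + 36/(-19)) = (3*(1/25) + J)/(6 + 36*(-1/19)) = (3/25 + J)/(6 - 36/19) = (3/25 + J)/(78/19) = (3/25 + J)*(19/78) = 19/650 + 19*J/78)
S(-28)*(-805) = (19/650 + (19/78)*(-28))*(-805) = (19/650 - 266/39)*(-805) = -13243/1950*(-805) = 2132123/390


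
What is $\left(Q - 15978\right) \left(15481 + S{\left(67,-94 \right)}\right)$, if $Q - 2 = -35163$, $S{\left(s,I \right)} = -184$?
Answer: $-782273283$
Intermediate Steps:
$Q = -35161$ ($Q = 2 - 35163 = -35161$)
$\left(Q - 15978\right) \left(15481 + S{\left(67,-94 \right)}\right) = \left(-35161 - 15978\right) \left(15481 - 184\right) = \left(-51139\right) 15297 = -782273283$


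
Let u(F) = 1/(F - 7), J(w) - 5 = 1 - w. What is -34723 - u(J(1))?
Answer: -69445/2 ≈ -34723.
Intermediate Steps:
J(w) = 6 - w (J(w) = 5 + (1 - w) = 6 - w)
u(F) = 1/(-7 + F)
-34723 - u(J(1)) = -34723 - 1/(-7 + (6 - 1*1)) = -34723 - 1/(-7 + (6 - 1)) = -34723 - 1/(-7 + 5) = -34723 - 1/(-2) = -34723 - 1*(-½) = -34723 + ½ = -69445/2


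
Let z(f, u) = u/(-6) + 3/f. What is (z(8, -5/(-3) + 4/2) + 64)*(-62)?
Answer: -142321/36 ≈ -3953.4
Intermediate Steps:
z(f, u) = 3/f - u/6 (z(f, u) = u*(-⅙) + 3/f = -u/6 + 3/f = 3/f - u/6)
(z(8, -5/(-3) + 4/2) + 64)*(-62) = ((3/8 - (-5/(-3) + 4/2)/6) + 64)*(-62) = ((3*(⅛) - (-5*(-⅓) + 4*(½))/6) + 64)*(-62) = ((3/8 - (5/3 + 2)/6) + 64)*(-62) = ((3/8 - ⅙*11/3) + 64)*(-62) = ((3/8 - 11/18) + 64)*(-62) = (-17/72 + 64)*(-62) = (4591/72)*(-62) = -142321/36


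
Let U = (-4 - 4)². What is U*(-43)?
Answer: -2752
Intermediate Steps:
U = 64 (U = (-8)² = 64)
U*(-43) = 64*(-43) = -2752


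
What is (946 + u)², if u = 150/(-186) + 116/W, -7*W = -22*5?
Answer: 2637833987881/2907025 ≈ 9.0740e+5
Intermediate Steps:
W = 110/7 (W = -(-22)*5/7 = -⅐*(-110) = 110/7 ≈ 15.714)
u = 11211/1705 (u = 150/(-186) + 116/(110/7) = 150*(-1/186) + 116*(7/110) = -25/31 + 406/55 = 11211/1705 ≈ 6.5754)
(946 + u)² = (946 + 11211/1705)² = (1624141/1705)² = 2637833987881/2907025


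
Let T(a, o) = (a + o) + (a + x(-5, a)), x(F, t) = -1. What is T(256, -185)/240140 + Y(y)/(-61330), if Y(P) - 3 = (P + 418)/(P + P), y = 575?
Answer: 1096283749/846847706500 ≈ 0.0012945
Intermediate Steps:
T(a, o) = -1 + o + 2*a (T(a, o) = (a + o) + (a - 1) = (a + o) + (-1 + a) = -1 + o + 2*a)
Y(P) = 3 + (418 + P)/(2*P) (Y(P) = 3 + (P + 418)/(P + P) = 3 + (418 + P)/((2*P)) = 3 + (418 + P)*(1/(2*P)) = 3 + (418 + P)/(2*P))
T(256, -185)/240140 + Y(y)/(-61330) = (-1 - 185 + 2*256)/240140 + (7/2 + 209/575)/(-61330) = (-1 - 185 + 512)*(1/240140) + (7/2 + 209*(1/575))*(-1/61330) = 326*(1/240140) + (7/2 + 209/575)*(-1/61330) = 163/120070 + (4443/1150)*(-1/61330) = 163/120070 - 4443/70529500 = 1096283749/846847706500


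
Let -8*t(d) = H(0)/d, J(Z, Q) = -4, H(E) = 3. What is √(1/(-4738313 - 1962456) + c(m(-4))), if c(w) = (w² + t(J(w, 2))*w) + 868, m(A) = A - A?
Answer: √38973464899400579/6700769 ≈ 29.462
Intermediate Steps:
m(A) = 0
t(d) = -3/(8*d)
c(w) = 868 + w² + 3*w/32 (c(w) = (w² + (-3/8/(-4))*w) + 868 = (w² + (-3/8*(-¼))*w) + 868 = (w² + 3*w/32) + 868 = 868 + w² + 3*w/32)
√(1/(-4738313 - 1962456) + c(m(-4))) = √(1/(-4738313 - 1962456) + (868 + 0² + (3/32)*0)) = √(1/(-6700769) + (868 + 0 + 0)) = √(-1/6700769 + 868) = √(5816267491/6700769) = √38973464899400579/6700769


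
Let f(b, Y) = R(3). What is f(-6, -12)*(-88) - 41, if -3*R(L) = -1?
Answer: -211/3 ≈ -70.333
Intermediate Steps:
R(L) = ⅓ (R(L) = -⅓*(-1) = ⅓)
f(b, Y) = ⅓
f(-6, -12)*(-88) - 41 = (⅓)*(-88) - 41 = -88/3 - 41 = -211/3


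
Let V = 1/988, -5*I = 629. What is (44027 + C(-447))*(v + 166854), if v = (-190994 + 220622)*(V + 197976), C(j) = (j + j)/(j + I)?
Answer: 91348558315359579339/353704 ≈ 2.5826e+14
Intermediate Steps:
I = -629/5 (I = -⅕*629 = -629/5 ≈ -125.80)
V = 1/988 ≈ 0.0010121
C(j) = 2*j/(-629/5 + j) (C(j) = (j + j)/(j - 629/5) = (2*j)/(-629/5 + j) = 2*j/(-629/5 + j))
v = 1448811340623/247 (v = (-190994 + 220622)*(1/988 + 197976) = 29628*(195600289/988) = 1448811340623/247 ≈ 5.8656e+9)
(44027 + C(-447))*(v + 166854) = (44027 + 10*(-447)/(-629 + 5*(-447)))*(1448811340623/247 + 166854) = (44027 + 10*(-447)/(-629 - 2235))*(1448852553561/247) = (44027 + 10*(-447)/(-2864))*(1448852553561/247) = (44027 + 10*(-447)*(-1/2864))*(1448852553561/247) = (44027 + 2235/1432)*(1448852553561/247) = (63048899/1432)*(1448852553561/247) = 91348558315359579339/353704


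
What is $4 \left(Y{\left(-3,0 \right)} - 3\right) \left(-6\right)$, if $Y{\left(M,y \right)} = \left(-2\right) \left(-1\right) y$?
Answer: $72$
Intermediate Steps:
$Y{\left(M,y \right)} = 2 y$
$4 \left(Y{\left(-3,0 \right)} - 3\right) \left(-6\right) = 4 \left(2 \cdot 0 - 3\right) \left(-6\right) = 4 \left(0 - 3\right) \left(-6\right) = 4 \left(-3\right) \left(-6\right) = \left(-12\right) \left(-6\right) = 72$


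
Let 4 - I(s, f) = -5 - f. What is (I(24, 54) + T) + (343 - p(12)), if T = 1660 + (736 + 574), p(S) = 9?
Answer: 3367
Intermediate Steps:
I(s, f) = 9 + f (I(s, f) = 4 - (-5 - f) = 4 + (5 + f) = 9 + f)
T = 2970 (T = 1660 + 1310 = 2970)
(I(24, 54) + T) + (343 - p(12)) = ((9 + 54) + 2970) + (343 - 1*9) = (63 + 2970) + (343 - 9) = 3033 + 334 = 3367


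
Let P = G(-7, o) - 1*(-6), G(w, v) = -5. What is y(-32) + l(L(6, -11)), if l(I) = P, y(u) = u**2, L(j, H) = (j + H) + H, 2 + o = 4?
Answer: 1025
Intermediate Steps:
o = 2 (o = -2 + 4 = 2)
L(j, H) = j + 2*H (L(j, H) = (H + j) + H = j + 2*H)
P = 1 (P = -5 - 1*(-6) = -5 + 6 = 1)
l(I) = 1
y(-32) + l(L(6, -11)) = (-32)**2 + 1 = 1024 + 1 = 1025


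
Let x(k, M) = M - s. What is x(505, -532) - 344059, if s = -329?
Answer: -344262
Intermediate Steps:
x(k, M) = 329 + M (x(k, M) = M - 1*(-329) = M + 329 = 329 + M)
x(505, -532) - 344059 = (329 - 532) - 344059 = -203 - 344059 = -344262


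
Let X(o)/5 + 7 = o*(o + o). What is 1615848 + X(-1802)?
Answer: 34087853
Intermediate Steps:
X(o) = -35 + 10*o² (X(o) = -35 + 5*(o*(o + o)) = -35 + 5*(o*(2*o)) = -35 + 5*(2*o²) = -35 + 10*o²)
1615848 + X(-1802) = 1615848 + (-35 + 10*(-1802)²) = 1615848 + (-35 + 10*3247204) = 1615848 + (-35 + 32472040) = 1615848 + 32472005 = 34087853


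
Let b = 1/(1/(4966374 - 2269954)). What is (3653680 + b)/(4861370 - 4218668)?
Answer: 1058350/107117 ≈ 9.8803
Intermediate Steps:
b = 2696420 (b = 1/(1/2696420) = 2696420)
(3653680 + b)/(4861370 - 4218668) = (3653680 + 2696420)/(4861370 - 4218668) = 6350100/642702 = 6350100*(1/642702) = 1058350/107117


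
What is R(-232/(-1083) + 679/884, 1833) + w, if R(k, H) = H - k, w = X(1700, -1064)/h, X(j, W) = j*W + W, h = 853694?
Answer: 747790171346353/408651366084 ≈ 1829.9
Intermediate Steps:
X(j, W) = W + W*j (X(j, W) = W*j + W = W + W*j)
w = -904932/426847 (w = -1064*(1 + 1700)/853694 = -1064*1701*(1/853694) = -1809864*1/853694 = -904932/426847 ≈ -2.1200)
R(-232/(-1083) + 679/884, 1833) + w = (1833 - (-232/(-1083) + 679/884)) - 904932/426847 = (1833 - (-232*(-1/1083) + 679*(1/884))) - 904932/426847 = (1833 - (232/1083 + 679/884)) - 904932/426847 = (1833 - 1*940445/957372) - 904932/426847 = (1833 - 940445/957372) - 904932/426847 = 1753922431/957372 - 904932/426847 = 747790171346353/408651366084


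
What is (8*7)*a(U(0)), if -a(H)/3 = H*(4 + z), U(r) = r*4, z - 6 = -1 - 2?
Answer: 0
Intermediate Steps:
z = 3 (z = 6 + (-1 - 2) = 6 - 3 = 3)
U(r) = 4*r
a(H) = -21*H (a(H) = -3*H*(4 + 3) = -3*H*7 = -21*H)
(8*7)*a(U(0)) = (8*7)*(-84*0) = 56*(-21*0) = 56*0 = 0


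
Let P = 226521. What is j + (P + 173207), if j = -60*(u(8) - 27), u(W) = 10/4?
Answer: 401198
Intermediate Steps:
u(W) = 5/2 (u(W) = 10*(¼) = 5/2)
j = 1470 (j = -60*(5/2 - 27) = -60*(-49/2) = 1470)
j + (P + 173207) = 1470 + (226521 + 173207) = 1470 + 399728 = 401198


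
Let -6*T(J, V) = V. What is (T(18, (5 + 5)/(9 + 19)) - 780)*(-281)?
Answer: 18412525/84 ≈ 2.1920e+5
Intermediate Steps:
T(J, V) = -V/6
(T(18, (5 + 5)/(9 + 19)) - 780)*(-281) = (-(5 + 5)/(6*(9 + 19)) - 780)*(-281) = (-5/(3*28) - 780)*(-281) = (-⅙*5/14 - 780)*(-281) = (-5/84 - 780)*(-281) = -65525/84*(-281) = 18412525/84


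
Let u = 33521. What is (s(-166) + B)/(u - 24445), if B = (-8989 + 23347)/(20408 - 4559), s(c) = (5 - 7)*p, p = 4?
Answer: -18739/23974254 ≈ -0.00078163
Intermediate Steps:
s(c) = -8 (s(c) = (5 - 7)*4 = -2*4 = -8)
B = 4786/5283 (B = 14358/15849 = 14358*(1/15849) = 4786/5283 ≈ 0.90592)
(s(-166) + B)/(u - 24445) = (-8 + 4786/5283)/(33521 - 24445) = -37478/5283/9076 = -37478/5283*1/9076 = -18739/23974254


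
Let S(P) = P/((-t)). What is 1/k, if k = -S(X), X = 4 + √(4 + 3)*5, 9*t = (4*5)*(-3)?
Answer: 80/477 - 100*√7/477 ≈ -0.38695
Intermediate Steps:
t = -20/3 (t = ((4*5)*(-3))/9 = (20*(-3))/9 = (⅑)*(-60) = -20/3 ≈ -6.6667)
X = 4 + 5*√7 (X = 4 + √7*5 = 4 + 5*√7 ≈ 17.229)
S(P) = 3*P/20 (S(P) = P/((-1*(-20/3))) = P/(20/3) = P*(3/20) = 3*P/20)
k = -⅗ - 3*√7/4 (k = -3*(4 + 5*√7)/20 = -(⅗ + 3*√7/4) = -⅗ - 3*√7/4 ≈ -2.5843)
1/k = 1/(-⅗ - 3*√7/4)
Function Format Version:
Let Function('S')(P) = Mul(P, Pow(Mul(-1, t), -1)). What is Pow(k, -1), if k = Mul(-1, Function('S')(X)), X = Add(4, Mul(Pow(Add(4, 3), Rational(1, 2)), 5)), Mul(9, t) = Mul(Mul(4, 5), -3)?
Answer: Add(Rational(80, 477), Mul(Rational(-100, 477), Pow(7, Rational(1, 2)))) ≈ -0.38695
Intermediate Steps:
t = Rational(-20, 3) (t = Mul(Rational(1, 9), Mul(Mul(4, 5), -3)) = Mul(Rational(1, 9), Mul(20, -3)) = Mul(Rational(1, 9), -60) = Rational(-20, 3) ≈ -6.6667)
X = Add(4, Mul(5, Pow(7, Rational(1, 2)))) (X = Add(4, Mul(Pow(7, Rational(1, 2)), 5)) = Add(4, Mul(5, Pow(7, Rational(1, 2)))) ≈ 17.229)
Function('S')(P) = Mul(Rational(3, 20), P) (Function('S')(P) = Mul(P, Pow(Mul(-1, Rational(-20, 3)), -1)) = Mul(P, Pow(Rational(20, 3), -1)) = Mul(P, Rational(3, 20)) = Mul(Rational(3, 20), P))
k = Add(Rational(-3, 5), Mul(Rational(-3, 4), Pow(7, Rational(1, 2)))) (k = Mul(-1, Mul(Rational(3, 20), Add(4, Mul(5, Pow(7, Rational(1, 2)))))) = Mul(-1, Add(Rational(3, 5), Mul(Rational(3, 4), Pow(7, Rational(1, 2))))) = Add(Rational(-3, 5), Mul(Rational(-3, 4), Pow(7, Rational(1, 2)))) ≈ -2.5843)
Pow(k, -1) = Pow(Add(Rational(-3, 5), Mul(Rational(-3, 4), Pow(7, Rational(1, 2)))), -1)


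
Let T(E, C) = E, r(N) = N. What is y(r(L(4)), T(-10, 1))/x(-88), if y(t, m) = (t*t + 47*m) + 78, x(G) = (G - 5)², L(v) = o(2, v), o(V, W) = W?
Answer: -376/8649 ≈ -0.043473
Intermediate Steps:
L(v) = v
x(G) = (-5 + G)²
y(t, m) = 78 + t² + 47*m (y(t, m) = (t² + 47*m) + 78 = 78 + t² + 47*m)
y(r(L(4)), T(-10, 1))/x(-88) = (78 + 4² + 47*(-10))/((-5 - 88)²) = (78 + 16 - 470)/((-93)²) = -376/8649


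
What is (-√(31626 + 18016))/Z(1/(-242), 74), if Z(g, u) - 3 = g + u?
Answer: -242*√49642/18633 ≈ -2.8937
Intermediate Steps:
Z(g, u) = 3 + g + u (Z(g, u) = 3 + (g + u) = 3 + g + u)
(-√(31626 + 18016))/Z(1/(-242), 74) = (-√(31626 + 18016))/(3 + 1/(-242) + 74) = (-√49642)/(3 - 1/242 + 74) = (-√49642)/(18633/242) = -√49642*(242/18633) = -242*√49642/18633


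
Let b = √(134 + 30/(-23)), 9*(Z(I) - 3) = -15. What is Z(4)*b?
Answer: 8*√17549/69 ≈ 15.359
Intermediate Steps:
Z(I) = 4/3 (Z(I) = 3 + (⅑)*(-15) = 3 - 5/3 = 4/3)
b = 2*√17549/23 (b = √(134 + 30*(-1/23)) = √(134 - 30/23) = √(3052/23) = 2*√17549/23 ≈ 11.519)
Z(4)*b = 4*(2*√17549/23)/3 = 8*√17549/69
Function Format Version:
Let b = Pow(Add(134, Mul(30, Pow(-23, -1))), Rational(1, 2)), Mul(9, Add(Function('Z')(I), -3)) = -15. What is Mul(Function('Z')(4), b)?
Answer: Mul(Rational(8, 69), Pow(17549, Rational(1, 2))) ≈ 15.359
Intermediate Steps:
Function('Z')(I) = Rational(4, 3) (Function('Z')(I) = Add(3, Mul(Rational(1, 9), -15)) = Add(3, Rational(-5, 3)) = Rational(4, 3))
b = Mul(Rational(2, 23), Pow(17549, Rational(1, 2))) (b = Pow(Add(134, Mul(30, Rational(-1, 23))), Rational(1, 2)) = Pow(Add(134, Rational(-30, 23)), Rational(1, 2)) = Pow(Rational(3052, 23), Rational(1, 2)) = Mul(Rational(2, 23), Pow(17549, Rational(1, 2))) ≈ 11.519)
Mul(Function('Z')(4), b) = Mul(Rational(4, 3), Mul(Rational(2, 23), Pow(17549, Rational(1, 2)))) = Mul(Rational(8, 69), Pow(17549, Rational(1, 2)))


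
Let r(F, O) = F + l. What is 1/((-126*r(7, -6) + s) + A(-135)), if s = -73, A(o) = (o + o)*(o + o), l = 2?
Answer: 1/71693 ≈ 1.3948e-5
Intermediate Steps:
A(o) = 4*o**2 (A(o) = (2*o)*(2*o) = 4*o**2)
r(F, O) = 2 + F (r(F, O) = F + 2 = 2 + F)
1/((-126*r(7, -6) + s) + A(-135)) = 1/((-126*(2 + 7) - 73) + 4*(-135)**2) = 1/((-126*9 - 73) + 4*18225) = 1/((-1134 - 73) + 72900) = 1/(-1207 + 72900) = 1/71693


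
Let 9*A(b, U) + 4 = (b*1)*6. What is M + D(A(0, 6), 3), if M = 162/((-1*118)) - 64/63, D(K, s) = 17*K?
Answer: -4107/413 ≈ -9.9443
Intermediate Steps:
A(b, U) = -4/9 + 2*b/3 (A(b, U) = -4/9 + ((b*1)*6)/9 = -4/9 + (b*6)/9 = -4/9 + (6*b)/9 = -4/9 + 2*b/3)
M = -8879/3717 (M = 162/(-118) - 64*1/63 = 162*(-1/118) - 64/63 = -81/59 - 64/63 = -8879/3717 ≈ -2.3888)
M + D(A(0, 6), 3) = -8879/3717 + 17*(-4/9 + (⅔)*0) = -8879/3717 + 17*(-4/9 + 0) = -8879/3717 + 17*(-4/9) = -8879/3717 - 68/9 = -4107/413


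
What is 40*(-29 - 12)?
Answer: -1640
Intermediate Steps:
40*(-29 - 12) = 40*(-41) = -1640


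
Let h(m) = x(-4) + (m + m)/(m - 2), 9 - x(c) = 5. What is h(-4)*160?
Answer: 2560/3 ≈ 853.33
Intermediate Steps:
x(c) = 4 (x(c) = 9 - 1*5 = 9 - 5 = 4)
h(m) = 4 + 2*m/(-2 + m) (h(m) = 4 + (m + m)/(m - 2) = 4 + (2*m)/(-2 + m) = 4 + 2*m/(-2 + m))
h(-4)*160 = (2*(-4 + 3*(-4))/(-2 - 4))*160 = (2*(-4 - 12)/(-6))*160 = (2*(-⅙)*(-16))*160 = (16/3)*160 = 2560/3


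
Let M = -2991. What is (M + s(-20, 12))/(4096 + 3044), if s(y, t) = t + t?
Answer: -989/2380 ≈ -0.41555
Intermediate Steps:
s(y, t) = 2*t
(M + s(-20, 12))/(4096 + 3044) = (-2991 + 2*12)/(4096 + 3044) = (-2991 + 24)/7140 = -2967*1/7140 = -989/2380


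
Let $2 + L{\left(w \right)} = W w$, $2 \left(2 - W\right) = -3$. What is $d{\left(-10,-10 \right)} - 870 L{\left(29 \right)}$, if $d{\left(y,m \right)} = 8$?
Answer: $-86557$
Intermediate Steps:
$W = \frac{7}{2}$ ($W = 2 - - \frac{3}{2} = 2 + \frac{3}{2} = \frac{7}{2} \approx 3.5$)
$L{\left(w \right)} = -2 + \frac{7 w}{2}$
$d{\left(-10,-10 \right)} - 870 L{\left(29 \right)} = 8 - 870 \left(-2 + \frac{7}{2} \cdot 29\right) = 8 - 870 \left(-2 + \frac{203}{2}\right) = 8 - 86565 = -86557$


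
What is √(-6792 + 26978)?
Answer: √20186 ≈ 142.08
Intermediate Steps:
√(-6792 + 26978) = √20186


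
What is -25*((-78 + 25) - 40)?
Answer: 2325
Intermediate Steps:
-25*((-78 + 25) - 40) = -25*(-53 - 40) = -25*(-93) = 2325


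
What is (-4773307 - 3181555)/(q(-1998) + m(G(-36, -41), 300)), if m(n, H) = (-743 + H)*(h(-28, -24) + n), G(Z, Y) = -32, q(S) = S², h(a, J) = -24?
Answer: -3977431/2008406 ≈ -1.9804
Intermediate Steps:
m(n, H) = (-743 + H)*(-24 + n)
(-4773307 - 3181555)/(q(-1998) + m(G(-36, -41), 300)) = (-4773307 - 3181555)/((-1998)² + (17832 - 743*(-32) - 24*300 + 300*(-32))) = -7954862/(3992004 + (17832 + 23776 - 7200 - 9600)) = -7954862/(3992004 + 24808) = -7954862/4016812 = -7954862*1/4016812 = -3977431/2008406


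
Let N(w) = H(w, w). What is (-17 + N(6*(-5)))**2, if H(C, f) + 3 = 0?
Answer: 400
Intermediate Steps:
H(C, f) = -3 (H(C, f) = -3 + 0 = -3)
N(w) = -3
(-17 + N(6*(-5)))**2 = (-17 - 3)**2 = (-20)**2 = 400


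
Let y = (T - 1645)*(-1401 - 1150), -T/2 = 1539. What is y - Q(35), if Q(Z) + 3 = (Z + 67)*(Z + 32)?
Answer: 12041542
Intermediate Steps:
T = -3078 (T = -2*1539 = -3078)
y = 12048373 (y = (-3078 - 1645)*(-1401 - 1150) = -4723*(-2551) = 12048373)
Q(Z) = -3 + (32 + Z)*(67 + Z) (Q(Z) = -3 + (Z + 67)*(Z + 32) = -3 + (67 + Z)*(32 + Z) = -3 + (32 + Z)*(67 + Z))
y - Q(35) = 12048373 - (2141 + 35² + 99*35) = 12048373 - (2141 + 1225 + 3465) = 12048373 - 1*6831 = 12048373 - 6831 = 12041542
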